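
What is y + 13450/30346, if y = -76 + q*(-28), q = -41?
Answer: 16272181/15173 ≈ 1072.4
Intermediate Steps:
y = 1072 (y = -76 - 41*(-28) = -76 + 1148 = 1072)
y + 13450/30346 = 1072 + 13450/30346 = 1072 + 13450*(1/30346) = 1072 + 6725/15173 = 16272181/15173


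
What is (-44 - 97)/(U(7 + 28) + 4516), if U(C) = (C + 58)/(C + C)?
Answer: -9870/316213 ≈ -0.031213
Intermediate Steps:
U(C) = (58 + C)/(2*C) (U(C) = (58 + C)/((2*C)) = (58 + C)*(1/(2*C)) = (58 + C)/(2*C))
(-44 - 97)/(U(7 + 28) + 4516) = (-44 - 97)/((58 + (7 + 28))/(2*(7 + 28)) + 4516) = -141/((½)*(58 + 35)/35 + 4516) = -141/((½)*(1/35)*93 + 4516) = -141/(93/70 + 4516) = -141/316213/70 = -141*70/316213 = -9870/316213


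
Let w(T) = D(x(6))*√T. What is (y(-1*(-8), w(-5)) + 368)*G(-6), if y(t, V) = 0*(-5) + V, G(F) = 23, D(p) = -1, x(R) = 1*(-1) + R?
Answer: 8464 - 23*I*√5 ≈ 8464.0 - 51.43*I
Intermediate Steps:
x(R) = -1 + R
w(T) = -√T
y(t, V) = V (y(t, V) = 0 + V = V)
(y(-1*(-8), w(-5)) + 368)*G(-6) = (-√(-5) + 368)*23 = (-I*√5 + 368)*23 = (368 - I*√5)*23 = 8464 - 23*I*√5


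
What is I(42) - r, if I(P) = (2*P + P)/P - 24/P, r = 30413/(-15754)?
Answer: 480709/110278 ≈ 4.3591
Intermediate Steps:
r = -30413/15754 (r = 30413*(-1/15754) = -30413/15754 ≈ -1.9305)
I(P) = 3 - 24/P (I(P) = (3*P)/P - 24/P = 3 - 24/P)
I(42) - r = (3 - 24/42) - 1*(-30413/15754) = (3 - 24*1/42) + 30413/15754 = (3 - 4/7) + 30413/15754 = 17/7 + 30413/15754 = 480709/110278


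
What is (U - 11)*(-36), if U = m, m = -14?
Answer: 900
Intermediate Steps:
U = -14
(U - 11)*(-36) = (-14 - 11)*(-36) = -25*(-36) = 900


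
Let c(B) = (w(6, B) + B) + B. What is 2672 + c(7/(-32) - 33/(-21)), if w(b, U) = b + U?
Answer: 600781/224 ≈ 2682.1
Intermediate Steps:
w(b, U) = U + b
c(B) = 6 + 3*B (c(B) = ((B + 6) + B) + B = ((6 + B) + B) + B = (6 + 2*B) + B = 6 + 3*B)
2672 + c(7/(-32) - 33/(-21)) = 2672 + (6 + 3*(7/(-32) - 33/(-21))) = 2672 + (6 + 3*(7*(-1/32) - 33*(-1/21))) = 2672 + (6 + 3*(-7/32 + 11/7)) = 2672 + (6 + 3*(303/224)) = 2672 + (6 + 909/224) = 2672 + 2253/224 = 600781/224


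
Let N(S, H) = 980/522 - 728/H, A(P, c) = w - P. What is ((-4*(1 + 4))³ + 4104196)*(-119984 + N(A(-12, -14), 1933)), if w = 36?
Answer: -247953929075683480/504513 ≈ -4.9147e+11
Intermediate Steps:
A(P, c) = 36 - P
N(S, H) = 490/261 - 728/H (N(S, H) = 980*(1/522) - 728/H = 490/261 - 728/H)
((-4*(1 + 4))³ + 4104196)*(-119984 + N(A(-12, -14), 1933)) = ((-4*(1 + 4))³ + 4104196)*(-119984 + (490/261 - 728/1933)) = ((-4*5)³ + 4104196)*(-119984 + (490/261 - 728*1/1933)) = ((-20)³ + 4104196)*(-119984 + (490/261 - 728/1933)) = (-8000 + 4104196)*(-119984 + 757162/504513) = 4096196*(-60532730630/504513) = -247953929075683480/504513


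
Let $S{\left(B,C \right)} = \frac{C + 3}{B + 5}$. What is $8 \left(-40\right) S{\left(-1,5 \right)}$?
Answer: $-640$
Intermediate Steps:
$S{\left(B,C \right)} = \frac{3 + C}{5 + B}$
$8 \left(-40\right) S{\left(-1,5 \right)} = 8 \left(-40\right) \frac{3 + 5}{5 - 1} = - 320 \cdot \frac{1}{4} \cdot 8 = \left(-320\right) 2 = -640$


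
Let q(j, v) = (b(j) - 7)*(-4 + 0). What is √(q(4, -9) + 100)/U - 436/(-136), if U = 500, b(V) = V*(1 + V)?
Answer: 109/34 + √3/125 ≈ 3.2197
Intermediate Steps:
q(j, v) = 28 - 4*j*(1 + j) (q(j, v) = (j*(1 + j) - 7)*(-4 + 0) = (-7 + j*(1 + j))*(-4) = 28 - 4*j*(1 + j))
√(q(4, -9) + 100)/U - 436/(-136) = √((28 - 4*4*(1 + 4)) + 100)/500 - 436/(-136) = √((28 - 4*4*5) + 100)*(1/500) - 436*(-1/136) = √((28 - 80) + 100)*(1/500) + 109/34 = √(-52 + 100)*(1/500) + 109/34 = √48*(1/500) + 109/34 = (4*√3)*(1/500) + 109/34 = √3/125 + 109/34 = 109/34 + √3/125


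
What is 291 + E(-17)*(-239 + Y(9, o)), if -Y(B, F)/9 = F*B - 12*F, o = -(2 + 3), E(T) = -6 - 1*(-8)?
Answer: -457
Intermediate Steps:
E(T) = 2 (E(T) = -6 + 8 = 2)
o = -5 (o = -1*5 = -5)
Y(B, F) = 108*F - 9*B*F (Y(B, F) = -9*(F*B - 12*F) = -9*(B*F - 12*F) = -9*(-12*F + B*F) = 108*F - 9*B*F)
291 + E(-17)*(-239 + Y(9, o)) = 291 + 2*(-239 + 9*(-5)*(12 - 1*9)) = 291 + 2*(-239 + 9*(-5)*(12 - 9)) = 291 + 2*(-239 + 9*(-5)*3) = 291 + 2*(-239 - 135) = 291 + 2*(-374) = 291 - 748 = -457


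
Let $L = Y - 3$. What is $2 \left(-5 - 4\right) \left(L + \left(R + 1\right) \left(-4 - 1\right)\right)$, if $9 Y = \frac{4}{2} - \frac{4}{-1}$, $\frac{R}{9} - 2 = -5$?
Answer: $-2298$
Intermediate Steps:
$R = -27$ ($R = 18 + 9 \left(-5\right) = 18 - 45 = -27$)
$Y = \frac{2}{3}$ ($Y = \frac{\frac{4}{2} - \frac{4}{-1}}{9} = \frac{4 \cdot \frac{1}{2} - -4}{9} = \frac{2 + 4}{9} = \frac{1}{9} \cdot 6 = \frac{2}{3} \approx 0.66667$)
$L = - \frac{7}{3}$ ($L = \frac{2}{3} - 3 = - \frac{7}{3} \approx -2.3333$)
$2 \left(-5 - 4\right) \left(L + \left(R + 1\right) \left(-4 - 1\right)\right) = 2 \left(-5 - 4\right) \left(- \frac{7}{3} + \left(-27 + 1\right) \left(-4 - 1\right)\right) = 2 \left(-9\right) \left(- \frac{7}{3} - -130\right) = - 18 \left(- \frac{7}{3} + 130\right) = \left(-18\right) \frac{383}{3} = -2298$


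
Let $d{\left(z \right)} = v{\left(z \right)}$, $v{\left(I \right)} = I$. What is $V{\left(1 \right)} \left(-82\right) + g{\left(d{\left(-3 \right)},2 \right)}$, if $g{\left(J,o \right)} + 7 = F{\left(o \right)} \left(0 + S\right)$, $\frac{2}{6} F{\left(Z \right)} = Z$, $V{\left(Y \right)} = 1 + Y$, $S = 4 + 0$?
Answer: $-147$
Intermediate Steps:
$S = 4$
$F{\left(Z \right)} = 3 Z$
$d{\left(z \right)} = z$
$g{\left(J,o \right)} = -7 + 12 o$ ($g{\left(J,o \right)} = -7 + 3 o \left(0 + 4\right) = -7 + 3 o 4 = -7 + 12 o$)
$V{\left(1 \right)} \left(-82\right) + g{\left(d{\left(-3 \right)},2 \right)} = \left(1 + 1\right) \left(-82\right) + \left(-7 + 12 \cdot 2\right) = 2 \left(-82\right) + \left(-7 + 24\right) = -164 + 17 = -147$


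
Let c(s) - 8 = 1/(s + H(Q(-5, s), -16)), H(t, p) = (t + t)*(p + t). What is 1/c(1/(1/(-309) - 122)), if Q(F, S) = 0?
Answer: -309/35227 ≈ -0.0087717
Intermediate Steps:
H(t, p) = 2*t*(p + t) (H(t, p) = (2*t)*(p + t) = 2*t*(p + t))
c(s) = 8 + 1/s (c(s) = 8 + 1/(s + 2*0*(-16 + 0)) = 8 + 1/(s + 2*0*(-16)) = 8 + 1/(s + 0) = 8 + 1/s)
1/c(1/(1/(-309) - 122)) = 1/(8 + 1/(1/(1/(-309) - 122))) = 1/(8 + 1/(1/(-1/309 - 122))) = 1/(8 + 1/(1/(-37699/309))) = 1/(8 + 1/(-309/37699)) = 1/(8 - 37699/309) = 1/(-35227/309) = -309/35227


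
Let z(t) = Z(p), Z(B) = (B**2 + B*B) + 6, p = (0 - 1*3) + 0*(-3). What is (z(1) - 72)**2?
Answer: 2304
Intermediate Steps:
p = -3 (p = (0 - 3) + 0 = -3 + 0 = -3)
Z(B) = 6 + 2*B**2 (Z(B) = (B**2 + B**2) + 6 = 2*B**2 + 6 = 6 + 2*B**2)
z(t) = 24 (z(t) = 6 + 2*(-3)**2 = 6 + 2*9 = 6 + 18 = 24)
(z(1) - 72)**2 = (24 - 72)**2 = (-48)**2 = 2304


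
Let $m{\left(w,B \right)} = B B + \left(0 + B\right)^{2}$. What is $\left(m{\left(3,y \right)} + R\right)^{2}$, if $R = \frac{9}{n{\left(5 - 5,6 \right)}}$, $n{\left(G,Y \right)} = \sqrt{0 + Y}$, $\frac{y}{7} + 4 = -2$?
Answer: $\frac{24893595}{2} + 10584 \sqrt{6} \approx 1.2473 \cdot 10^{7}$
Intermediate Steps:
$y = -42$ ($y = -28 + 7 \left(-2\right) = -28 - 14 = -42$)
$n{\left(G,Y \right)} = \sqrt{Y}$
$m{\left(w,B \right)} = 2 B^{2}$ ($m{\left(w,B \right)} = B^{2} + B^{2} = 2 B^{2}$)
$R = \frac{3 \sqrt{6}}{2}$ ($R = \frac{9}{\sqrt{6}} = 9 \frac{\sqrt{6}}{6} = \frac{3 \sqrt{6}}{2} \approx 3.6742$)
$\left(m{\left(3,y \right)} + R\right)^{2} = \left(2 \left(-42\right)^{2} + \frac{3 \sqrt{6}}{2}\right)^{2} = \left(2 \cdot 1764 + \frac{3 \sqrt{6}}{2}\right)^{2} = \left(3528 + \frac{3 \sqrt{6}}{2}\right)^{2}$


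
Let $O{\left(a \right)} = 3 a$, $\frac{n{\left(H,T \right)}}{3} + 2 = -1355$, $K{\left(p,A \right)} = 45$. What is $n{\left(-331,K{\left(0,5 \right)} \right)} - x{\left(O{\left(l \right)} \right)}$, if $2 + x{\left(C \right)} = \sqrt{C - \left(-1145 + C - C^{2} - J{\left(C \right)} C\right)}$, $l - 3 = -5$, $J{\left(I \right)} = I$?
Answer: $-4069 - \sqrt{1217} \approx -4103.9$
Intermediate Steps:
$l = -2$ ($l = 3 - 5 = -2$)
$n{\left(H,T \right)} = -4071$ ($n{\left(H,T \right)} = -6 + 3 \left(-1355\right) = -6 - 4065 = -4071$)
$x{\left(C \right)} = -2 + \sqrt{1145 + 2 C^{2}}$ ($x{\left(C \right)} = -2 + \sqrt{C - \left(-1145 + C - C^{2} - C C\right)} = -2 + \sqrt{C - \left(-1145 + C - 2 C^{2}\right)} = -2 + \sqrt{C + \left(1145 - C + 2 C^{2}\right)} = -2 + \sqrt{1145 + 2 C^{2}}$)
$n{\left(-331,K{\left(0,5 \right)} \right)} - x{\left(O{\left(l \right)} \right)} = -4071 - \left(-2 + \sqrt{1145 + 2 \left(3 \left(-2\right)\right)^{2}}\right) = -4071 - \left(-2 + \sqrt{1145 + 2 \left(-6\right)^{2}}\right) = -4071 - \left(-2 + \sqrt{1145 + 2 \cdot 36}\right) = -4071 - \left(-2 + \sqrt{1145 + 72}\right) = -4071 - \left(-2 + \sqrt{1217}\right) = -4071 + \left(2 - \sqrt{1217}\right) = -4069 - \sqrt{1217}$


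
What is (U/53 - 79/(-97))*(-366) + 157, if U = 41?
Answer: -2180887/5141 ≈ -424.21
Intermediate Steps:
(U/53 - 79/(-97))*(-366) + 157 = (41/53 - 79/(-97))*(-366) + 157 = (41*(1/53) - 79*(-1/97))*(-366) + 157 = (41/53 + 79/97)*(-366) + 157 = (8164/5141)*(-366) + 157 = -2988024/5141 + 157 = -2180887/5141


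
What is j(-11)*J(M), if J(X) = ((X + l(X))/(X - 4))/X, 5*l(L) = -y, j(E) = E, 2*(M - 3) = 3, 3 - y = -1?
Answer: -814/45 ≈ -18.089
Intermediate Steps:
y = 4 (y = 3 - 1*(-1) = 3 + 1 = 4)
M = 9/2 (M = 3 + (½)*3 = 3 + 3/2 = 9/2 ≈ 4.5000)
l(L) = -⅘ (l(L) = (-1*4)/5 = (⅕)*(-4) = -⅘)
J(X) = (-⅘ + X)/(X*(-4 + X)) (J(X) = ((X - ⅘)/(X - 4))/X = ((-⅘ + X)/(-4 + X))/X = (-⅘ + X)/(X*(-4 + X)))
j(-11)*J(M) = -11*(-⅘ + 9/2)/(9/2*(-4 + 9/2)) = -22*37/(9*½*10) = -22*2*37/(9*10) = -11*74/45 = -814/45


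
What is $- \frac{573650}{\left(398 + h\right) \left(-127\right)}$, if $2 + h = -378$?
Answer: $\frac{286825}{1143} \approx 250.94$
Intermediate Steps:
$h = -380$ ($h = -2 - 378 = -380$)
$- \frac{573650}{\left(398 + h\right) \left(-127\right)} = - \frac{573650}{\left(398 - 380\right) \left(-127\right)} = - \frac{573650}{18 \left(-127\right)} = - \frac{573650}{-2286} = \left(-573650\right) \left(- \frac{1}{2286}\right) = \frac{286825}{1143}$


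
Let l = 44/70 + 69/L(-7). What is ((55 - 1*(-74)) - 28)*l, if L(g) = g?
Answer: -32623/35 ≈ -932.09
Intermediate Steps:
l = -323/35 (l = 44/70 + 69/(-7) = 44*(1/70) + 69*(-⅐) = 22/35 - 69/7 = -323/35 ≈ -9.2286)
((55 - 1*(-74)) - 28)*l = ((55 - 1*(-74)) - 28)*(-323/35) = ((55 + 74) - 28)*(-323/35) = (129 - 28)*(-323/35) = 101*(-323/35) = -32623/35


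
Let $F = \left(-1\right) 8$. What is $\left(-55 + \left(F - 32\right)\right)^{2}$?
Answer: $9025$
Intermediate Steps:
$F = -8$
$\left(-55 + \left(F - 32\right)\right)^{2} = \left(-55 - 40\right)^{2} = \left(-95\right)^{2} = 9025$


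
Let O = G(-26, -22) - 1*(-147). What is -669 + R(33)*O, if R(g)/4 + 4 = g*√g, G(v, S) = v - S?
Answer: -2957 + 18876*√33 ≈ 1.0548e+5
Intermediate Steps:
O = 143 (O = (-26 - 1*(-22)) - 1*(-147) = (-26 + 22) + 147 = -4 + 147 = 143)
R(g) = -16 + 4*g^(3/2) (R(g) = -16 + 4*(g*√g) = -16 + 4*g^(3/2))
-669 + R(33)*O = -669 + (-16 + 4*33^(3/2))*143 = -669 + (-16 + 4*(33*√33))*143 = -669 + (-16 + 132*√33)*143 = -669 + (-2288 + 18876*√33) = -2957 + 18876*√33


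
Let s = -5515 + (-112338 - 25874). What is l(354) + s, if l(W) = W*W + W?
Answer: -18057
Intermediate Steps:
l(W) = W + W² (l(W) = W² + W = W + W²)
s = -143727 (s = -5515 - 138212 = -143727)
l(354) + s = 354*(1 + 354) - 143727 = 354*355 - 143727 = 125670 - 143727 = -18057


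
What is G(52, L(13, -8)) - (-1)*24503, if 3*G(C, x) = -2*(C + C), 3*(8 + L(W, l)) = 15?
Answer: 73301/3 ≈ 24434.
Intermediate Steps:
L(W, l) = -3 (L(W, l) = -8 + (⅓)*15 = -8 + 5 = -3)
G(C, x) = -4*C/3 (G(C, x) = (-2*(C + C))/3 = (-4*C)/3 = -4*C/3)
G(52, L(13, -8)) - (-1)*24503 = -4/3*52 - (-1)*24503 = -208/3 - 1*(-24503) = -208/3 + 24503 = 73301/3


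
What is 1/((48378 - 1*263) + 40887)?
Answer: 1/89002 ≈ 1.1236e-5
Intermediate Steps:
1/((48378 - 1*263) + 40887) = 1/((48378 - 263) + 40887) = 1/(48115 + 40887) = 1/89002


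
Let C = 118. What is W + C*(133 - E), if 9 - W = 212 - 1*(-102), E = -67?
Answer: 23295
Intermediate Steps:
W = -305 (W = 9 - (212 - 1*(-102)) = 9 - (212 + 102) = 9 - 1*314 = 9 - 314 = -305)
W + C*(133 - E) = -305 + 118*(133 - 1*(-67)) = -305 + 118*(133 + 67) = -305 + 118*200 = -305 + 23600 = 23295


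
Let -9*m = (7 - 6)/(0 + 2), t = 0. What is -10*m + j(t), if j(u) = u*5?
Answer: 5/9 ≈ 0.55556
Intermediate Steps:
m = -1/18 (m = -(7 - 6)/(9*(0 + 2)) = -1/(9*2) = -⅑*½ = -1/18 ≈ -0.055556)
j(u) = 5*u
-10*m + j(t) = -10*(-1/18) + 5*0 = 5/9 + 0 = 5/9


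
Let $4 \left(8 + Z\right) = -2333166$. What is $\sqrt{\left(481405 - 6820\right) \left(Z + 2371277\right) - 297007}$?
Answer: $\frac{\sqrt{3394188019322}}{2} \approx 9.2117 \cdot 10^{5}$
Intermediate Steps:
$Z = - \frac{1166599}{2}$ ($Z = -8 + \frac{1}{4} \left(-2333166\right) = -8 - \frac{1166583}{2} = - \frac{1166599}{2} \approx -5.833 \cdot 10^{5}$)
$\sqrt{\left(481405 - 6820\right) \left(Z + 2371277\right) - 297007} = \sqrt{\left(481405 - 6820\right) \left(- \frac{1166599}{2} + 2371277\right) - 297007} = \sqrt{474585 \cdot \frac{3575955}{2} - 297007} = \sqrt{\frac{1697094603675}{2} - 297007} = \sqrt{\frac{1697094009661}{2}} = \frac{\sqrt{3394188019322}}{2}$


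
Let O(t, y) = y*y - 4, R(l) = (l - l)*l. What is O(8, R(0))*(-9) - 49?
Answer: -13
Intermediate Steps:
R(l) = 0 (R(l) = 0*l = 0)
O(t, y) = -4 + y² (O(t, y) = y² - 4 = -4 + y²)
O(8, R(0))*(-9) - 49 = (-4 + 0²)*(-9) - 49 = (-4 + 0)*(-9) - 49 = -4*(-9) - 49 = 36 - 49 = -13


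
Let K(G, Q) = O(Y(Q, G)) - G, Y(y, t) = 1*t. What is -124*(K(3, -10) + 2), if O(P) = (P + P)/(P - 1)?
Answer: -248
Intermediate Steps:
Y(y, t) = t
O(P) = 2*P/(-1 + P) (O(P) = (2*P)/(-1 + P) = 2*P/(-1 + P))
K(G, Q) = -G + 2*G/(-1 + G) (K(G, Q) = 2*G/(-1 + G) - G = -G + 2*G/(-1 + G))
-124*(K(3, -10) + 2) = -124*(3*(3 - 1*3)/(-1 + 3) + 2) = -124*(3*(3 - 3)/2 + 2) = -124*(3*(½)*0 + 2) = -124*(0 + 2) = -124*2 = -248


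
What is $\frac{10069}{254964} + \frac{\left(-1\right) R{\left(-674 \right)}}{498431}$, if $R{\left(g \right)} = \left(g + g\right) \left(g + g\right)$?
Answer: $- \frac{458277402517}{127081961484} \approx -3.6062$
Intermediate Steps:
$R{\left(g \right)} = 4 g^{2}$ ($R{\left(g \right)} = 2 g 2 g = 4 g^{2}$)
$\frac{10069}{254964} + \frac{\left(-1\right) R{\left(-674 \right)}}{498431} = \frac{10069}{254964} + \frac{\left(-1\right) 4 \left(-674\right)^{2}}{498431} = 10069 \cdot \frac{1}{254964} + - 4 \cdot 454276 \cdot \frac{1}{498431} = \frac{10069}{254964} + \left(-1\right) 1817104 \cdot \frac{1}{498431} = \frac{10069}{254964} - \frac{1817104}{498431} = - \frac{458277402517}{127081961484}$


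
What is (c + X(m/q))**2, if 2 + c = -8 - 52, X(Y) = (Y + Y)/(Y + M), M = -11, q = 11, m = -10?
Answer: 65642404/17161 ≈ 3825.1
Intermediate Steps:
X(Y) = 2*Y/(-11 + Y) (X(Y) = (Y + Y)/(Y - 11) = (2*Y)/(-11 + Y) = 2*Y/(-11 + Y))
c = -62 (c = -2 + (-8 - 52) = -2 - 60 = -62)
(c + X(m/q))**2 = (-62 + 2*(-10/11)/(-11 - 10/11))**2 = (-62 + 2*(-10/11)/(-131/11))**2 = (-62 + 2*(-10/11)*(-11/131))**2 = (-62 + 20/131)**2 = (-8102/131)**2 = 65642404/17161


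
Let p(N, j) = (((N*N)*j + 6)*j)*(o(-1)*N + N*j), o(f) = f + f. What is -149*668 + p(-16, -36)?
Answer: 201488948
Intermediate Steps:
o(f) = 2*f
p(N, j) = j*(6 + j*N**2)*(-2*N + N*j) (p(N, j) = (((N*N)*j + 6)*j)*((2*(-1))*N + N*j) = ((N**2*j + 6)*j)*(-2*N + N*j) = ((j*N**2 + 6)*j)*(-2*N + N*j) = ((6 + j*N**2)*j)*(-2*N + N*j) = (j*(6 + j*N**2))*(-2*N + N*j) = j*(6 + j*N**2)*(-2*N + N*j))
-149*668 + p(-16, -36) = -149*668 - 16*(-36)*(-12 + 6*(-36) + (-16)**2*(-36)**2 - 2*(-36)*(-16)**2) = -99532 - 16*(-36)*(-12 - 216 + 256*1296 - 2*(-36)*256) = -99532 - 16*(-36)*(-12 - 216 + 331776 + 18432) = -99532 - 16*(-36)*349980 = -99532 + 201588480 = 201488948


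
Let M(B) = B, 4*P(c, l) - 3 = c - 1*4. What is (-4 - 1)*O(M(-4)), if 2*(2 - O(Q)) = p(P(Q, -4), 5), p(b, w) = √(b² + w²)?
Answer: -10 + 25*√17/8 ≈ 2.8847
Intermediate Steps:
P(c, l) = -¼ + c/4 (P(c, l) = ¾ + (c - 1*4)/4 = ¾ + (c - 4)/4 = ¾ + (-4 + c)/4 = ¾ + (-1 + c/4) = -¼ + c/4)
O(Q) = 2 - √(25 + (-¼ + Q/4)²)/2 (O(Q) = 2 - √((-¼ + Q/4)² + 5²)/2 = 2 - √((-¼ + Q/4)² + 25)/2 = 2 - √(25 + (-¼ + Q/4)²)/2)
(-4 - 1)*O(M(-4)) = (-4 - 1)*(2 - √(400 + (-1 - 4)²)/8) = -5*(2 - √(400 + (-5)²)/8) = -5*(2 - √(400 + 25)/8) = -5*(2 - 5*√17/8) = -10 + 25*√17/8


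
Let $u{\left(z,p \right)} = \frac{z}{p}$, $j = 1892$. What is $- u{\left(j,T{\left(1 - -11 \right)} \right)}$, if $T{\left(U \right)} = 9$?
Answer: $- \frac{1892}{9} \approx -210.22$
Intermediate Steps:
$- u{\left(j,T{\left(1 - -11 \right)} \right)} = - \frac{1892}{9}$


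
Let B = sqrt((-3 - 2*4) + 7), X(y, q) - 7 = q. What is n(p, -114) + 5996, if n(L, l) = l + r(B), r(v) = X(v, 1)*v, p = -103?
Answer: 5882 + 16*I ≈ 5882.0 + 16.0*I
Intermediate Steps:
X(y, q) = 7 + q
B = 2*I (B = sqrt((-3 - 8) + 7) = sqrt(-11 + 7) = sqrt(-4) = 2*I ≈ 2.0*I)
r(v) = 8*v (r(v) = (7 + 1)*v = 8*v)
n(L, l) = l + 16*I (n(L, l) = l + 8*(2*I) = l + 16*I)
n(p, -114) + 5996 = (-114 + 16*I) + 5996 = 5882 + 16*I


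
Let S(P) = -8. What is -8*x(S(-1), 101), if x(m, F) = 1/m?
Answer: 1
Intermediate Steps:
-8*x(S(-1), 101) = -8/(-8) = -8*(-⅛) = 1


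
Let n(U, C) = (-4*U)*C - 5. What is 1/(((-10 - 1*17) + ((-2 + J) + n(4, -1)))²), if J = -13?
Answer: 1/961 ≈ 0.0010406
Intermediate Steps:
n(U, C) = -5 - 4*C*U (n(U, C) = -4*C*U - 5 = -5 - 4*C*U)
1/(((-10 - 1*17) + ((-2 + J) + n(4, -1)))²) = 1/(((-10 - 1*17) + ((-2 - 13) + (-5 - 4*(-1)*4)))²) = 1/(((-10 - 17) + (-15 + (-5 + 16)))²) = 1/((-27 + (-15 + 11))²) = 1/((-27 - 4)²) = 1/((-31)²) = 1/961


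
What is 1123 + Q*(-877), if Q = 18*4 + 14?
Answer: -74299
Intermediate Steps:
Q = 86 (Q = 72 + 14 = 86)
1123 + Q*(-877) = 1123 + 86*(-877) = 1123 - 75422 = -74299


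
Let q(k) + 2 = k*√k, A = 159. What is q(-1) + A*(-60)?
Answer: -9542 - I ≈ -9542.0 - 1.0*I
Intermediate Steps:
q(k) = -2 + k^(3/2) (q(k) = -2 + k*√k = -2 + k^(3/2))
q(-1) + A*(-60) = (-2 + (-1)^(3/2)) + 159*(-60) = (-2 - I) - 9540 = -9542 - I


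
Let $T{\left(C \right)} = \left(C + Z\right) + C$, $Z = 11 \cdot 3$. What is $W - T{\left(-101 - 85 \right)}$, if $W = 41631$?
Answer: $41970$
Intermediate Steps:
$Z = 33$
$T{\left(C \right)} = 33 + 2 C$ ($T{\left(C \right)} = \left(C + 33\right) + C = \left(33 + C\right) + C = 33 + 2 C$)
$W - T{\left(-101 - 85 \right)} = 41631 - \left(33 + 2 \left(-101 - 85\right)\right) = 41631 - \left(33 + 2 \left(-186\right)\right) = 41631 - \left(33 - 372\right) = 41631 - -339 = 41631 + 339 = 41970$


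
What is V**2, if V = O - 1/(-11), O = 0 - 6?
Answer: 4225/121 ≈ 34.917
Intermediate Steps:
O = -6
V = -65/11 (V = -6 - 1/(-11) = -6 - 1*(-1/11) = -6 + 1/11 = -65/11 ≈ -5.9091)
V**2 = (-65/11)**2 = 4225/121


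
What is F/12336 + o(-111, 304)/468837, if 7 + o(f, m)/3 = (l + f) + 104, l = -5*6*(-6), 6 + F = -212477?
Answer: -3689398109/214206416 ≈ -17.224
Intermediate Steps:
F = -212483 (F = -6 - 212477 = -212483)
l = 180 (l = -30*(-6) = 180)
o(f, m) = 831 + 3*f (o(f, m) = -21 + 3*((180 + f) + 104) = -21 + 3*(284 + f) = -21 + (852 + 3*f) = 831 + 3*f)
F/12336 + o(-111, 304)/468837 = -212483/12336 + (831 + 3*(-111))/468837 = -212483*1/12336 + (831 - 333)*(1/468837) = -212483/12336 + 498*(1/468837) = -212483/12336 + 166/156279 = -3689398109/214206416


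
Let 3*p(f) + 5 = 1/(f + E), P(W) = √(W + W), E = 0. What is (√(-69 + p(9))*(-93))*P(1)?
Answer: -31*I*√11442/3 ≈ -1105.3*I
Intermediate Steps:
P(W) = √2*√W (P(W) = √(2*W) = √2*√W)
p(f) = -5/3 + 1/(3*f) (p(f) = -5/3 + 1/(3*(f + 0)) = -5/3 + 1/(3*f))
(√(-69 + p(9))*(-93))*P(1) = (√(-69 + (⅓)*(1 - 5*9)/9)*(-93))*(√2*√1) = (√(-69 + (⅓)*(⅑)*(1 - 45))*(-93))*(√2*1) = (√(-69 + (⅓)*(⅑)*(-44))*(-93))*√2 = (√(-69 - 44/27)*(-93))*√2 = (√(-1907/27)*(-93))*√2 = ((I*√5721/9)*(-93))*√2 = (-31*I*√5721/3)*√2 = -31*I*√11442/3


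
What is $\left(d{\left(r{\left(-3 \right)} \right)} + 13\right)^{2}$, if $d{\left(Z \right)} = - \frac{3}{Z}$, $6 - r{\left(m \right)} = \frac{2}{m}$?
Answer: $\frac{63001}{400} \approx 157.5$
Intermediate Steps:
$r{\left(m \right)} = 6 - \frac{2}{m}$
$\left(d{\left(r{\left(-3 \right)} \right)} + 13\right)^{2} = \left(- \frac{3}{6 - \frac{2}{-3}} + 13\right)^{2} = \left(- \frac{3}{6 - - \frac{2}{3}} + 13\right)^{2} = \left(- \frac{3}{6 + \frac{2}{3}} + 13\right)^{2} = \left(- \frac{3}{\frac{20}{3}} + 13\right)^{2} = \left(\left(-3\right) \frac{3}{20} + 13\right)^{2} = \left(- \frac{9}{20} + 13\right)^{2} = \left(\frac{251}{20}\right)^{2} = \frac{63001}{400}$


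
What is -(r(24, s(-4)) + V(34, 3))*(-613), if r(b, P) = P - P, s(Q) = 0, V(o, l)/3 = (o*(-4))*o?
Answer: -8503536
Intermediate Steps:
V(o, l) = -12*o² (V(o, l) = 3*((o*(-4))*o) = 3*((-4*o)*o) = 3*(-4*o²) = -12*o²)
r(b, P) = 0
-(r(24, s(-4)) + V(34, 3))*(-613) = -(0 - 12*34²)*(-613) = -(0 - 12*1156)*(-613) = -(0 - 13872)*(-613) = -(-13872)*(-613) = -1*8503536 = -8503536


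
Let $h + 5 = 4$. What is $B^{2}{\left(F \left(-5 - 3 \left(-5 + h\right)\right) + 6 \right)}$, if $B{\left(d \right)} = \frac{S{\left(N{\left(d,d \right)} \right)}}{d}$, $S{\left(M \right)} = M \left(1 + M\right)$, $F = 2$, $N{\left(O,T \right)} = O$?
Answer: $1089$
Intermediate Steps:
$h = -1$ ($h = -5 + 4 = -1$)
$B{\left(d \right)} = 1 + d$ ($B{\left(d \right)} = \frac{d \left(1 + d\right)}{d} = 1 + d$)
$B^{2}{\left(F \left(-5 - 3 \left(-5 + h\right)\right) + 6 \right)} = \left(1 + \left(2 \left(-5 - 3 \left(-5 - 1\right)\right) + 6\right)\right)^{2} = \left(1 + \left(2 \left(-5 - 3 \left(-6\right)\right) + 6\right)\right)^{2} = \left(1 + \left(2 \left(-5 - -18\right) + 6\right)\right)^{2} = \left(1 + \left(2 \left(-5 + 18\right) + 6\right)\right)^{2} = \left(1 + \left(2 \cdot 13 + 6\right)\right)^{2} = \left(1 + \left(26 + 6\right)\right)^{2} = \left(1 + 32\right)^{2} = 33^{2} = 1089$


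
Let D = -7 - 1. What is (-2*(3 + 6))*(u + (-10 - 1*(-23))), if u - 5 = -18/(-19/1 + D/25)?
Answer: -54864/161 ≈ -340.77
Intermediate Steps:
D = -8
u = 955/161 (u = 5 - 18/(-19/1 - 8/25) = 5 - 18/(-19*1 - 8*1/25) = 5 - 18/(-19 - 8/25) = 5 - 18/(-483/25) = 5 - 18*(-25/483) = 5 + 150/161 = 955/161 ≈ 5.9317)
(-2*(3 + 6))*(u + (-10 - 1*(-23))) = (-2*(3 + 6))*(955/161 + (-10 - 1*(-23))) = (-2*9)*(955/161 + (-10 + 23)) = -18*(955/161 + 13) = -18*3048/161 = -54864/161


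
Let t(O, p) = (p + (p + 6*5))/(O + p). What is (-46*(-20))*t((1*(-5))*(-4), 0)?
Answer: 1380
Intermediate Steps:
t(O, p) = (30 + 2*p)/(O + p) (t(O, p) = (p + (p + 30))/(O + p) = (p + (30 + p))/(O + p) = (30 + 2*p)/(O + p))
(-46*(-20))*t((1*(-5))*(-4), 0) = (-46*(-20))*(2*(15 + 0)/((1*(-5))*(-4) + 0)) = 920*(2*15/(-5*(-4) + 0)) = 920*(2*15/(20 + 0)) = 920*(2*15/20) = 920*(2*(1/20)*15) = 920*(3/2) = 1380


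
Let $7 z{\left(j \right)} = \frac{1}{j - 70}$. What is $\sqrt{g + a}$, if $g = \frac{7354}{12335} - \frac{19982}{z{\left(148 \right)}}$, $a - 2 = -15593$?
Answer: $\frac{i \sqrt{1662379059561085}}{12335} \approx 3305.4 i$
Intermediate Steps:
$a = -15591$ ($a = 2 - 15593 = -15591$)
$z{\left(j \right)} = \frac{1}{7 \left(-70 + j\right)}$ ($z{\left(j \right)} = \frac{1}{7 \left(j - 70\right)} = \frac{1}{7 \left(-70 + j\right)}$)
$g = - \frac{134576964266}{12335}$ ($g = \frac{7354}{12335} - \frac{19982}{\frac{1}{7} \frac{1}{-70 + 148}} = 7354 \cdot \frac{1}{12335} - \frac{19982}{\frac{1}{7} \cdot \frac{1}{78}} = \frac{7354}{12335} - \frac{19982}{\frac{1}{7} \cdot \frac{1}{78}} = \frac{7354}{12335} - 19982 \frac{1}{\frac{1}{546}} = \frac{7354}{12335} - 10910172 = - \frac{134576964266}{12335} \approx -1.091 \cdot 10^{7}$)
$\sqrt{g + a} = \sqrt{- \frac{134576964266}{12335} - 15591} = \sqrt{- \frac{134769279251}{12335}} = \frac{i \sqrt{1662379059561085}}{12335}$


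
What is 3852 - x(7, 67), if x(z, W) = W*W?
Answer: -637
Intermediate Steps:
x(z, W) = W²
3852 - x(7, 67) = 3852 - 1*67² = 3852 - 1*4489 = 3852 - 4489 = -637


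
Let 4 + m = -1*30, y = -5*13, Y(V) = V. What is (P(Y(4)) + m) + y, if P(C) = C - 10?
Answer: -105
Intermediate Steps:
y = -65
m = -34 (m = -4 - 1*30 = -4 - 30 = -34)
P(C) = -10 + C
(P(Y(4)) + m) + y = ((-10 + 4) - 34) - 65 = (-6 - 34) - 65 = -40 - 65 = -105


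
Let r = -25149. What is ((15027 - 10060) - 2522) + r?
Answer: -22704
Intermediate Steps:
((15027 - 10060) - 2522) + r = ((15027 - 10060) - 2522) - 25149 = (4967 - 2522) - 25149 = 2445 - 25149 = -22704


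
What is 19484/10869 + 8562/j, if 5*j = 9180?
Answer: 7157389/1108638 ≈ 6.4560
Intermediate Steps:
j = 1836 (j = (⅕)*9180 = 1836)
19484/10869 + 8562/j = 19484/10869 + 8562/1836 = 19484*(1/10869) + 8562*(1/1836) = 19484/10869 + 1427/306 = 7157389/1108638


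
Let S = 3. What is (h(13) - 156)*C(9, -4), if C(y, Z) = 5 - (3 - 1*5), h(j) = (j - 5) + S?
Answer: -1015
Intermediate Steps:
h(j) = -2 + j (h(j) = (j - 5) + 3 = (-5 + j) + 3 = -2 + j)
C(y, Z) = 7 (C(y, Z) = 5 - (3 - 5) = 5 - 1*(-2) = 5 + 2 = 7)
(h(13) - 156)*C(9, -4) = ((-2 + 13) - 156)*7 = (11 - 156)*7 = -145*7 = -1015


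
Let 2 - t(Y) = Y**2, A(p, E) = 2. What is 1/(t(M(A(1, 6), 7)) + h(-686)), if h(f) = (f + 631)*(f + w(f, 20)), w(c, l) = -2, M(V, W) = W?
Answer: 1/37793 ≈ 2.6460e-5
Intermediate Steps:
t(Y) = 2 - Y**2
h(f) = (-2 + f)*(631 + f) (h(f) = (f + 631)*(f - 2) = (631 + f)*(-2 + f) = (-2 + f)*(631 + f))
1/(t(M(A(1, 6), 7)) + h(-686)) = 1/((2 - 1*7**2) + (-1262 + (-686)**2 + 629*(-686))) = 1/((2 - 1*49) + (-1262 + 470596 - 431494)) = 1/((2 - 49) + 37840) = 1/(-47 + 37840) = 1/37793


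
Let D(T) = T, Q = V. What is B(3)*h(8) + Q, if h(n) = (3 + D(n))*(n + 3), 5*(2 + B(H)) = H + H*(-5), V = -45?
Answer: -2887/5 ≈ -577.40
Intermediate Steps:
Q = -45
B(H) = -2 - 4*H/5 (B(H) = -2 + (H + H*(-5))/5 = -2 + (H - 5*H)/5 = -2 + (-4*H)/5 = -2 - 4*H/5)
h(n) = (3 + n)² (h(n) = (3 + n)*(n + 3) = (3 + n)*(3 + n) = (3 + n)²)
B(3)*h(8) + Q = (-2 - ⅘*3)*(9 + 8² + 6*8) - 45 = (-2 - 12/5)*(9 + 64 + 48) - 45 = -22/5*121 - 45 = -2662/5 - 45 = -2887/5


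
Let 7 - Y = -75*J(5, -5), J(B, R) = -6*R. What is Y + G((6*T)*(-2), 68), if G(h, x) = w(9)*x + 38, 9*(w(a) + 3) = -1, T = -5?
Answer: 18751/9 ≈ 2083.4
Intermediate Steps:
w(a) = -28/9 (w(a) = -3 + (⅑)*(-1) = -3 - ⅑ = -28/9)
Y = 2257 (Y = 7 - (-75)*(-6*(-5)) = 7 - (-75)*30 = 7 - 1*(-2250) = 7 + 2250 = 2257)
G(h, x) = 38 - 28*x/9 (G(h, x) = -28*x/9 + 38 = 38 - 28*x/9)
Y + G((6*T)*(-2), 68) = 2257 + (38 - 28/9*68) = 2257 + (38 - 1904/9) = 2257 - 1562/9 = 18751/9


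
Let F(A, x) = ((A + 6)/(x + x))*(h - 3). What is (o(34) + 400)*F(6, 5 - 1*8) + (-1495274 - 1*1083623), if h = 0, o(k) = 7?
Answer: -2576455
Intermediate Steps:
F(A, x) = -3*(6 + A)/(2*x) (F(A, x) = ((A + 6)/(x + x))*(0 - 3) = ((6 + A)/((2*x)))*(-3) = ((6 + A)*(1/(2*x)))*(-3) = ((6 + A)/(2*x))*(-3) = -3*(6 + A)/(2*x))
(o(34) + 400)*F(6, 5 - 1*8) + (-1495274 - 1*1083623) = (7 + 400)*(3*(-6 - 1*6)/(2*(5 - 1*8))) + (-1495274 - 1*1083623) = 407*(3*(-6 - 6)/(2*(5 - 8))) + (-1495274 - 1083623) = 407*((3/2)*(-12)/(-3)) - 2578897 = 407*((3/2)*(-1/3)*(-12)) - 2578897 = 407*6 - 2578897 = 2442 - 2578897 = -2576455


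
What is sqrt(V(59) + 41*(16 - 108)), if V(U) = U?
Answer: I*sqrt(3713) ≈ 60.934*I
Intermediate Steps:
sqrt(V(59) + 41*(16 - 108)) = sqrt(59 + 41*(16 - 108)) = sqrt(59 + 41*(-92)) = sqrt(59 - 3772) = sqrt(-3713) = I*sqrt(3713)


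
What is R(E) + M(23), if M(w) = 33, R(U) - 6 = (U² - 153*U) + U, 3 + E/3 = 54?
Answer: 192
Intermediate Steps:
E = 153 (E = -9 + 3*54 = -9 + 162 = 153)
R(U) = 6 + U² - 152*U (R(U) = 6 + ((U² - 153*U) + U) = 6 + (U² - 152*U) = 6 + U² - 152*U)
R(E) + M(23) = (6 + 153² - 152*153) + 33 = (6 + 23409 - 23256) + 33 = 159 + 33 = 192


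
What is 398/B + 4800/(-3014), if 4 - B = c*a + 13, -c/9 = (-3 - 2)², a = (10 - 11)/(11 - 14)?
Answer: 20063/4521 ≈ 4.4377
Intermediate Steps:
a = ⅓ (a = -1/(-3) = -1*(-⅓) = ⅓ ≈ 0.33333)
c = -225 (c = -9*(-3 - 2)² = -9*(-5)² = -9*25 = -225)
B = 66 (B = 4 - (-225*⅓ + 13) = 4 - (-75 + 13) = 4 - 1*(-62) = 4 + 62 = 66)
398/B + 4800/(-3014) = 398/66 + 4800/(-3014) = 398*(1/66) + 4800*(-1/3014) = 199/33 - 2400/1507 = 20063/4521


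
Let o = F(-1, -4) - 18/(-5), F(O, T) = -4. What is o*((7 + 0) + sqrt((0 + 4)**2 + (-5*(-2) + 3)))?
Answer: -14/5 - 2*sqrt(29)/5 ≈ -4.9541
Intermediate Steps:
o = -2/5 (o = -4 - 18/(-5) = -4 - 18*(-1)/5 = -4 - 1*(-18/5) = -4 + 18/5 = -2/5 ≈ -0.40000)
o*((7 + 0) + sqrt((0 + 4)**2 + (-5*(-2) + 3))) = -2*((7 + 0) + sqrt((0 + 4)**2 + (-5*(-2) + 3)))/5 = -2*(7 + sqrt(4**2 + (10 + 3)))/5 = -2*(7 + sqrt(16 + 13))/5 = -2*(7 + sqrt(29))/5 = -14/5 - 2*sqrt(29)/5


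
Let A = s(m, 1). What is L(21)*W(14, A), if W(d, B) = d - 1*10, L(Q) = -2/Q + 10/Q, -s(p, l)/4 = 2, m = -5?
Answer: 32/21 ≈ 1.5238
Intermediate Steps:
s(p, l) = -8 (s(p, l) = -4*2 = -8)
A = -8
L(Q) = 8/Q
W(d, B) = -10 + d (W(d, B) = d - 10 = -10 + d)
L(21)*W(14, A) = (8/21)*(-10 + 14) = (8*(1/21))*4 = (8/21)*4 = 32/21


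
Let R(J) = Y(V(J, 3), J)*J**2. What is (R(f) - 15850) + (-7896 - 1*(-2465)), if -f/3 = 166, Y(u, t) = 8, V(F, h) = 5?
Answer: 1962751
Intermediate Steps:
f = -498 (f = -3*166 = -498)
R(J) = 8*J**2
(R(f) - 15850) + (-7896 - 1*(-2465)) = (8*(-498)**2 - 15850) + (-7896 - 1*(-2465)) = (8*248004 - 15850) + (-7896 + 2465) = (1984032 - 15850) - 5431 = 1968182 - 5431 = 1962751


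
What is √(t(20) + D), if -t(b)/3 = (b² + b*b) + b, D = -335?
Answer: I*√2795 ≈ 52.868*I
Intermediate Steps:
t(b) = -6*b² - 3*b (t(b) = -3*((b² + b*b) + b) = -3*((b² + b²) + b) = -3*(2*b² + b) = -3*(b + 2*b²) = -6*b² - 3*b)
√(t(20) + D) = √(-3*20*(1 + 2*20) - 335) = √(-3*20*(1 + 40) - 335) = √(-3*20*41 - 335) = √(-2460 - 335) = √(-2795) = I*√2795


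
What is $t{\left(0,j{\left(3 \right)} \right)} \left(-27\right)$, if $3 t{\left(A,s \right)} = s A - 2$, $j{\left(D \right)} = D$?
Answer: $18$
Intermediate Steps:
$t{\left(A,s \right)} = - \frac{2}{3} + \frac{A s}{3}$ ($t{\left(A,s \right)} = \frac{s A - 2}{3} = \frac{A s - 2}{3} = \frac{-2 + A s}{3} = - \frac{2}{3} + \frac{A s}{3}$)
$t{\left(0,j{\left(3 \right)} \right)} \left(-27\right) = \left(- \frac{2}{3} + \frac{1}{3} \cdot 0 \cdot 3\right) \left(-27\right) = \left(- \frac{2}{3} + 0\right) \left(-27\right) = \left(- \frac{2}{3}\right) \left(-27\right) = 18$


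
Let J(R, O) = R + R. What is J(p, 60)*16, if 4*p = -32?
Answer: -256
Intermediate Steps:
p = -8 (p = (¼)*(-32) = -8)
J(R, O) = 2*R
J(p, 60)*16 = (2*(-8))*16 = -16*16 = -256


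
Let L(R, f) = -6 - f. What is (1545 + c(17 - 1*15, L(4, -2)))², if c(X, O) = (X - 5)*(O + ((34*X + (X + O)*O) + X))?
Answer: 1750329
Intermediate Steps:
c(X, O) = (-5 + X)*(O + 35*X + O*(O + X)) (c(X, O) = (-5 + X)*(O + ((34*X + (O + X)*O) + X)) = (-5 + X)*(O + ((34*X + O*(O + X)) + X)) = (-5 + X)*(O + (35*X + O*(O + X))) = (-5 + X)*(O + 35*X + O*(O + X)))
(1545 + c(17 - 1*15, L(4, -2)))² = (1545 + (-175*(17 - 1*15) - 5*(-6 - 1*(-2)) - 5*(-6 - 1*(-2))² + 35*(17 - 1*15)² + (-6 - 1*(-2))*(17 - 1*15)² + (17 - 1*15)*(-6 - 1*(-2))² - 4*(-6 - 1*(-2))*(17 - 1*15)))² = (1545 + (-175*(17 - 15) - 5*(-6 + 2) - 5*(-6 + 2)² + 35*(17 - 15)² + (-6 + 2)*(17 - 15)² + (17 - 15)*(-6 + 2)² - 4*(-6 + 2)*(17 - 15)))² = (1545 + (-175*2 - 5*(-4) - 5*(-4)² + 35*2² - 4*2² + 2*(-4)² - 4*(-4)*2))² = (1545 + (-350 + 20 - 5*16 + 35*4 - 4*4 + 2*16 + 32))² = (1545 + (-350 + 20 - 80 + 140 - 16 + 32 + 32))² = (1545 - 222)² = 1323² = 1750329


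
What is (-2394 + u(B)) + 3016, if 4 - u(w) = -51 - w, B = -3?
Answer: 674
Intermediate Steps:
u(w) = 55 + w (u(w) = 4 - (-51 - w) = 4 + (51 + w) = 55 + w)
(-2394 + u(B)) + 3016 = (-2394 + (55 - 3)) + 3016 = (-2394 + 52) + 3016 = -2342 + 3016 = 674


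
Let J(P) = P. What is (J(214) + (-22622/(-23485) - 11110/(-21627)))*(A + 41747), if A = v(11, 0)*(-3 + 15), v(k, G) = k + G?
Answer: 4583360242422446/507910095 ≈ 9.0240e+6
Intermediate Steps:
v(k, G) = G + k
A = 132 (A = (0 + 11)*(-3 + 15) = 11*12 = 132)
(J(214) + (-22622/(-23485) - 11110/(-21627)))*(A + 41747) = (214 + (-22622/(-23485) - 11110/(-21627)))*(132 + 41747) = (214 + (-22622*(-1/23485) - 11110*(-1/21627)))*41879 = (214 + (22622/23485 + 11110/21627))*41879 = (214 + 750164344/507910095)*41879 = (109442924674/507910095)*41879 = 4583360242422446/507910095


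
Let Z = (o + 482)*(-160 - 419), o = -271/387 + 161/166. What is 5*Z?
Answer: -29897596225/21414 ≈ -1.3962e+6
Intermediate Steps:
o = 17321/64242 (o = -271*1/387 + 161*(1/166) = -271/387 + 161/166 = 17321/64242 ≈ 0.26962)
Z = -5979519245/21414 (Z = (17321/64242 + 482)*(-160 - 419) = (30981965/64242)*(-579) = -5979519245/21414 ≈ -2.7923e+5)
5*Z = 5*(-5979519245/21414) = -29897596225/21414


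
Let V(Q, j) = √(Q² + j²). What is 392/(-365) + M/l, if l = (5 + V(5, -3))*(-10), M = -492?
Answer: -31106/1095 + 82*√34/15 ≈ 3.4686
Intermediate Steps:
l = -50 - 10*√34 (l = (5 + √(5² + (-3)²))*(-10) = (5 + √(25 + 9))*(-10) = (5 + √34)*(-10) = -50 - 10*√34 ≈ -108.31)
392/(-365) + M/l = 392/(-365) - 492/(-50 - 10*√34) = 392*(-1/365) - 492/(-50 - 10*√34) = -392/365 - 492/(-50 - 10*√34)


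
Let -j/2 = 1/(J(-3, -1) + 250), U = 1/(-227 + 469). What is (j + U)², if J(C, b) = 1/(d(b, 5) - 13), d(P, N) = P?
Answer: 10738729/716999110564 ≈ 1.4977e-5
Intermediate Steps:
U = 1/242 ≈ 0.0041322
J(C, b) = 1/(-13 + b) (J(C, b) = 1/(b - 13) = 1/(-13 + b))
j = -28/3499 (j = -2/(1/(-13 - 1) + 250) = -2/(1/(-14) + 250) = -2/(-1/14 + 250) = -2/3499/14 = -2*14/3499 = -28/3499 ≈ -0.0080023)
(j + U)² = (-28/3499 + 1/242)² = (-3277/846758)² = 10738729/716999110564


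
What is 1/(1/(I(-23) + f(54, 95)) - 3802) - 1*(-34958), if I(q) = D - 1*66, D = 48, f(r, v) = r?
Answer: 4784736382/136871 ≈ 34958.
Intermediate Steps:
I(q) = -18 (I(q) = 48 - 1*66 = 48 - 66 = -18)
1/(1/(I(-23) + f(54, 95)) - 3802) - 1*(-34958) = 1/(1/(-18 + 54) - 3802) - 1*(-34958) = 1/(1/36 - 3802) + 34958 = 1/(-136871/36) + 34958 = -36/136871 + 34958 = 4784736382/136871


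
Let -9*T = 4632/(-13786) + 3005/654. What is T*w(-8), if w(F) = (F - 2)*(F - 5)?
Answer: -1247922065/20286099 ≈ -61.516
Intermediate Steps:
w(F) = (-5 + F)*(-2 + F) (w(F) = (-2 + F)*(-5 + F) = (-5 + F)*(-2 + F))
T = -19198801/40572198 (T = -(4632/(-13786) + 3005/654)/9 = -(4632*(-1/13786) + 3005*(1/654))/9 = -(-2316/6893 + 3005/654)/9 = -⅑*19198801/4508022 = -19198801/40572198 ≈ -0.47320)
T*w(-8) = -19198801*(10 + (-8)² - 7*(-8))/40572198 = -19198801*(10 + 64 + 56)/40572198 = -19198801/40572198*130 = -1247922065/20286099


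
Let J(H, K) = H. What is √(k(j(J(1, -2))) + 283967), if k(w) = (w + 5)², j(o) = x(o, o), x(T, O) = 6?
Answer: 2*√71022 ≈ 533.00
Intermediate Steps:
j(o) = 6
k(w) = (5 + w)²
√(k(j(J(1, -2))) + 283967) = √((5 + 6)² + 283967) = √(11² + 283967) = √(121 + 283967) = √284088 = 2*√71022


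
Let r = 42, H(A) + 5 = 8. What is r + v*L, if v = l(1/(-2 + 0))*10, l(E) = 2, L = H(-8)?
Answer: 102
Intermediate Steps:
H(A) = 3 (H(A) = -5 + 8 = 3)
L = 3
v = 20 (v = 2*10 = 20)
r + v*L = 42 + 20*3 = 42 + 60 = 102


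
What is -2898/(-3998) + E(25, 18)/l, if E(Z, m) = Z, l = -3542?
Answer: 5082383/7080458 ≈ 0.71780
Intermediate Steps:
-2898/(-3998) + E(25, 18)/l = -2898/(-3998) + 25/(-3542) = -2898*(-1/3998) + 25*(-1/3542) = 1449/1999 - 25/3542 = 5082383/7080458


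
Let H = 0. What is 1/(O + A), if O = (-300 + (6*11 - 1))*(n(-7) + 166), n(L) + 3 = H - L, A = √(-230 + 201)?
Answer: -39950/1596002529 - I*√29/1596002529 ≈ -2.5031e-5 - 3.3742e-9*I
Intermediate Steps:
A = I*√29 (A = √(-29) = I*√29 ≈ 5.3852*I)
n(L) = -3 - L (n(L) = -3 + (0 - L) = -3 - L)
O = -39950 (O = (-300 + (6*11 - 1))*((-3 - 1*(-7)) + 166) = (-300 + (66 - 1))*((-3 + 7) + 166) = (-300 + 65)*(4 + 166) = -235*170 = -39950)
1/(O + A) = 1/(-39950 + I*√29)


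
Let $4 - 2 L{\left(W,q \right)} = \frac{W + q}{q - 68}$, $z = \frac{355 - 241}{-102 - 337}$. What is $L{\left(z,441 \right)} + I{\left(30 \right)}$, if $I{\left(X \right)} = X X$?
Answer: $\frac{295206103}{327494} \approx 901.41$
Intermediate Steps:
$z = - \frac{114}{439}$ ($z = \frac{114}{-439} = 114 \left(- \frac{1}{439}\right) = - \frac{114}{439} \approx -0.25968$)
$L{\left(W,q \right)} = 2 - \frac{W + q}{2 \left(-68 + q\right)}$ ($L{\left(W,q \right)} = 2 - \frac{\left(W + q\right) \frac{1}{q - 68}}{2} = 2 - \frac{\left(W + q\right) \frac{1}{-68 + q}}{2} = 2 - \frac{\frac{1}{-68 + q} \left(W + q\right)}{2} = 2 - \frac{W + q}{2 \left(-68 + q\right)}$)
$I{\left(X \right)} = X^{2}$
$L{\left(z,441 \right)} + I{\left(30 \right)} = \frac{-272 - - \frac{114}{439} + 3 \cdot 441}{2 \left(-68 + 441\right)} + 30^{2} = \frac{-272 + \frac{114}{439} + 1323}{2 \cdot 373} + 900 = \frac{1}{2} \cdot \frac{1}{373} \cdot \frac{461503}{439} + 900 = \frac{461503}{327494} + 900 = \frac{295206103}{327494}$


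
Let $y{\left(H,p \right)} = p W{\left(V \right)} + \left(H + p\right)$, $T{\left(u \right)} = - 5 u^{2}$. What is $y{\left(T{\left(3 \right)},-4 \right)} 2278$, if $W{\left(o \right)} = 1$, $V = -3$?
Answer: $-120734$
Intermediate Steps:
$y{\left(H,p \right)} = H + 2 p$ ($y{\left(H,p \right)} = p 1 + \left(H + p\right) = p + \left(H + p\right) = H + 2 p$)
$y{\left(T{\left(3 \right)},-4 \right)} 2278 = \left(- 5 \cdot 3^{2} + 2 \left(-4\right)\right) 2278 = \left(\left(-5\right) 9 - 8\right) 2278 = \left(-45 - 8\right) 2278 = \left(-53\right) 2278 = -120734$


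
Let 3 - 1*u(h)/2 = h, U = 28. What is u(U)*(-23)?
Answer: 1150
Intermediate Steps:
u(h) = 6 - 2*h
u(U)*(-23) = (6 - 2*28)*(-23) = (6 - 56)*(-23) = -50*(-23) = 1150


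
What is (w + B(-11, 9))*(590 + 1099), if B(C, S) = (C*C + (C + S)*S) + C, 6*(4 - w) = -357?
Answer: 525279/2 ≈ 2.6264e+5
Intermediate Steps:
w = 127/2 (w = 4 - 1/6*(-357) = 4 + 119/2 = 127/2 ≈ 63.500)
B(C, S) = C + C**2 + S*(C + S) (B(C, S) = (C**2 + S*(C + S)) + C = C + C**2 + S*(C + S))
(w + B(-11, 9))*(590 + 1099) = (127/2 + (-11 + (-11)**2 + 9**2 - 11*9))*(590 + 1099) = (127/2 + (-11 + 121 + 81 - 99))*1689 = (127/2 + 92)*1689 = (311/2)*1689 = 525279/2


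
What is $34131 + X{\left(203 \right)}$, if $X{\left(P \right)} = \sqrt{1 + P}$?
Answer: $34131 + 2 \sqrt{51} \approx 34145.0$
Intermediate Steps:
$34131 + X{\left(203 \right)} = 34131 + \sqrt{1 + 203} = 34131 + \sqrt{204} = 34131 + 2 \sqrt{51}$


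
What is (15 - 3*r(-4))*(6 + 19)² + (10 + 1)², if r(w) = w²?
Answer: -20504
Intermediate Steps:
(15 - 3*r(-4))*(6 + 19)² + (10 + 1)² = (15 - 3*(-4)²)*(6 + 19)² + (10 + 1)² = (15 - 3*16)*25² + 11² = (15 - 48)*625 + 121 = -33*625 + 121 = -20625 + 121 = -20504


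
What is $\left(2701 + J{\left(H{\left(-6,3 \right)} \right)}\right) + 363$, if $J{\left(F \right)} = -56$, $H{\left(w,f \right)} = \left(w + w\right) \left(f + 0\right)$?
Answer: $3008$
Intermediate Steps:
$H{\left(w,f \right)} = 2 f w$ ($H{\left(w,f \right)} = 2 w f = 2 f w$)
$\left(2701 + J{\left(H{\left(-6,3 \right)} \right)}\right) + 363 = \left(2701 - 56\right) + 363 = 2645 + 363 = 3008$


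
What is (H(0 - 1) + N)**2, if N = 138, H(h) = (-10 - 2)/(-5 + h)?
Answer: 19600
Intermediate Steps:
H(h) = -12/(-5 + h)
(H(0 - 1) + N)**2 = (-12/(-5 + (0 - 1)) + 138)**2 = (-12/(-5 - 1) + 138)**2 = (-12/(-6) + 138)**2 = (-12*(-1/6) + 138)**2 = (2 + 138)**2 = 140**2 = 19600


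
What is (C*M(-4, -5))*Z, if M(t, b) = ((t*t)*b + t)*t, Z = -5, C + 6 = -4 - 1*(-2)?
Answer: 13440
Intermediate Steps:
C = -8 (C = -6 + (-4 - 1*(-2)) = -6 + (-4 + 2) = -6 - 2 = -8)
M(t, b) = t*(t + b*t²) (M(t, b) = (t²*b + t)*t = (b*t² + t)*t = (t + b*t²)*t = t*(t + b*t²))
(C*M(-4, -5))*Z = -8*(-4)²*(1 - 5*(-4))*(-5) = -128*(1 + 20)*(-5) = -128*21*(-5) = -8*336*(-5) = -2688*(-5) = 13440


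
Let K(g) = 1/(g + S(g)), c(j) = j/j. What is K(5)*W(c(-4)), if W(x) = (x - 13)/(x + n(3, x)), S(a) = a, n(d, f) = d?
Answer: -3/10 ≈ -0.30000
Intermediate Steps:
c(j) = 1
K(g) = 1/(2*g) (K(g) = 1/(g + g) = 1/(2*g))
W(x) = (-13 + x)/(3 + x) (W(x) = (x - 13)/(x + 3) = (-13 + x)/(3 + x))
K(5)*W(c(-4)) = ((½)/5)*((-13 + 1)/(3 + 1)) = ((½)*(⅕))*(-12/4) = ((¼)*(-12))/10 = (⅒)*(-3) = -3/10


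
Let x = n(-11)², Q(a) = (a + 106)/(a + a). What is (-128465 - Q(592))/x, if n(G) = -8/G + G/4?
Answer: -9202247109/293077 ≈ -31399.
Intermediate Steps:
n(G) = -8/G + G/4 (n(G) = -8/G + G*(¼) = -8/G + G/4)
Q(a) = (106 + a)/(2*a) (Q(a) = (106 + a)/((2*a)) = (106 + a)*(1/(2*a)) = (106 + a)/(2*a))
x = 7921/1936 (x = (-8/(-11) + (¼)*(-11))² = (-8*(-1/11) - 11/4)² = (8/11 - 11/4)² = (-89/44)² = 7921/1936 ≈ 4.0914)
(-128465 - Q(592))/x = (-128465 - (106 + 592)/(2*592))/(7921/1936) = (-128465 - 698/(2*592))*(1936/7921) = (-128465 - 1*349/592)*(1936/7921) = (-128465 - 349/592)*(1936/7921) = -76051629/592*1936/7921 = -9202247109/293077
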